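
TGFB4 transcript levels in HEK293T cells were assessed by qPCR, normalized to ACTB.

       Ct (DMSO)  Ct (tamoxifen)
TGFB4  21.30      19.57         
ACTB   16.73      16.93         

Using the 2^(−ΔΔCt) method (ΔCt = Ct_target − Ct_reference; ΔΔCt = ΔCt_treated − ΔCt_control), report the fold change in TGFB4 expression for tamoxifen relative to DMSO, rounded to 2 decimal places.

3.81

ΔCt(DMSO) = 21.300 − 16.730 = 4.570
ΔCt(tamoxifen) = 19.570 − 16.930 = 2.640
ΔΔCt = 2.640 − 4.570 = -1.930
Fold change = 2^(−(-1.930)) = 2^1.930 = 3.811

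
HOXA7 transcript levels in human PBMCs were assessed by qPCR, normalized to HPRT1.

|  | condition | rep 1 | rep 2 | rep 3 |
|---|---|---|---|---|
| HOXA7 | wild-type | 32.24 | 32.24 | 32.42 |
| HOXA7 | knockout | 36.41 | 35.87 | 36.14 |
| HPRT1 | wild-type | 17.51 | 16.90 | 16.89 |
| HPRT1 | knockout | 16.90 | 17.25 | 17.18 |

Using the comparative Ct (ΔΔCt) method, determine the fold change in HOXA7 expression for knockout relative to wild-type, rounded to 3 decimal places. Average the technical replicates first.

Mean Ct: HOXA7 wild-type 32.300; HOXA7 knockout 36.140; HPRT1 wild-type 17.100; HPRT1 knockout 17.110
ΔCt(wild-type) = 32.300 − 17.100 = 15.200
ΔCt(knockout) = 36.140 − 17.110 = 19.030
ΔΔCt = 19.030 − 15.200 = 3.830
Fold change = 2^(−3.830) = 0.0703

0.070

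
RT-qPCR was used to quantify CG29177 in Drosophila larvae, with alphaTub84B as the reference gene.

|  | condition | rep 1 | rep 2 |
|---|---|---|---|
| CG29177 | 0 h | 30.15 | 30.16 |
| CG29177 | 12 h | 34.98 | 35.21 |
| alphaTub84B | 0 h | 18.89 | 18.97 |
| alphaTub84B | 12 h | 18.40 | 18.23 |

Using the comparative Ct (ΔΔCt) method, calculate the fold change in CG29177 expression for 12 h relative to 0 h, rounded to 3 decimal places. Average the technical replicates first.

Mean Ct: CG29177 0 h 30.155; CG29177 12 h 35.095; alphaTub84B 0 h 18.930; alphaTub84B 12 h 18.315
ΔCt(0 h) = 30.155 − 18.930 = 11.225
ΔCt(12 h) = 35.095 − 18.315 = 16.780
ΔΔCt = 16.780 − 11.225 = 5.555
Fold change = 2^(−5.555) = 0.0213

0.021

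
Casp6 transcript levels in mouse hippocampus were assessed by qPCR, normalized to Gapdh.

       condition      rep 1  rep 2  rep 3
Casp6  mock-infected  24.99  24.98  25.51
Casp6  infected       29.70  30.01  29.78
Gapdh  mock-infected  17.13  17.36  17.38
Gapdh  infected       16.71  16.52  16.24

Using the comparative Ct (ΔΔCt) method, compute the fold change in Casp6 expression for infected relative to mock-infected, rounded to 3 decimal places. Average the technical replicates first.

0.023

Mean Ct: Casp6 mock-infected 25.160; Casp6 infected 29.830; Gapdh mock-infected 17.290; Gapdh infected 16.490
ΔCt(mock-infected) = 25.160 − 17.290 = 7.870
ΔCt(infected) = 29.830 − 16.490 = 13.340
ΔΔCt = 13.340 − 7.870 = 5.470
Fold change = 2^(−5.470) = 0.0226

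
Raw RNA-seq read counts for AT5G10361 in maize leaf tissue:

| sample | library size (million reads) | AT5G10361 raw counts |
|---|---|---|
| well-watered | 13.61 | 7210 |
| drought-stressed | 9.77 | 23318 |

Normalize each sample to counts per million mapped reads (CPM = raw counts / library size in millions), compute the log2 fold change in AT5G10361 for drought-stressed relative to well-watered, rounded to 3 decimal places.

CPM(well-watered) = 7210 / 13.61 = 529.7575
CPM(drought-stressed) = 23318 / 9.77 = 2386.6940
Fold change = 2386.6940 / 529.7575 = 4.50526
log2(4.50526) = 2.1716

2.172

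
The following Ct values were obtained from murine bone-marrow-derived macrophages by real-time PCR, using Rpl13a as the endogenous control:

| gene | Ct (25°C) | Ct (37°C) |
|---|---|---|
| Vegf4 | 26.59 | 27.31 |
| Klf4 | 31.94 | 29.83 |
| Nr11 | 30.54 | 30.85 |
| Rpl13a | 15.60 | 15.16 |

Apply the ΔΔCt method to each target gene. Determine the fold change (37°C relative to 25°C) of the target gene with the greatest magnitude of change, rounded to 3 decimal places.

Vegf4: ΔΔCt = (27.31−15.16) − (26.59−15.60) = 12.15 − 10.99 = 1.16; fold change = 2^-1.16 = 0.448
Klf4: ΔΔCt = (29.83−15.16) − (31.94−15.60) = 14.67 − 16.34 = -1.67; fold change = 2^1.67 = 3.182
Nr11: ΔΔCt = (30.85−15.16) − (30.54−15.60) = 15.69 − 14.94 = 0.75; fold change = 2^-0.75 = 0.595
Klf4 has the largest |ΔΔCt| = 1.67.

3.182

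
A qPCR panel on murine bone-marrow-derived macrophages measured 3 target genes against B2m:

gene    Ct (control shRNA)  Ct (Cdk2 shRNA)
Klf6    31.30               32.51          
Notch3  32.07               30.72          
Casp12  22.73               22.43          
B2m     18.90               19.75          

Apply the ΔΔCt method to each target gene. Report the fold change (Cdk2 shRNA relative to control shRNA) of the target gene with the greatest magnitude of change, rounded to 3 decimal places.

4.595

Klf6: ΔΔCt = (32.51−19.75) − (31.30−18.90) = 12.76 − 12.40 = 0.36; fold change = 2^-0.36 = 0.779
Notch3: ΔΔCt = (30.72−19.75) − (32.07−18.90) = 10.97 − 13.17 = -2.20; fold change = 2^2.20 = 4.595
Casp12: ΔΔCt = (22.43−19.75) − (22.73−18.90) = 2.68 − 3.83 = -1.15; fold change = 2^1.15 = 2.219
Notch3 has the largest |ΔΔCt| = 2.20.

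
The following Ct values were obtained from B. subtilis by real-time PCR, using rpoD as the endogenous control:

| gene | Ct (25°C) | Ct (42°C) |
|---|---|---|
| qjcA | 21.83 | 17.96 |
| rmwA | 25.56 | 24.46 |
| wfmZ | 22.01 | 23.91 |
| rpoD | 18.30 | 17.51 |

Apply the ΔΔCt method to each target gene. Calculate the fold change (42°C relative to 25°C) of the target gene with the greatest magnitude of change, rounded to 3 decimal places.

8.456

qjcA: ΔΔCt = (17.96−17.51) − (21.83−18.30) = 0.45 − 3.53 = -3.08; fold change = 2^3.08 = 8.456
rmwA: ΔΔCt = (24.46−17.51) − (25.56−18.30) = 6.95 − 7.26 = -0.31; fold change = 2^0.31 = 1.240
wfmZ: ΔΔCt = (23.91−17.51) − (22.01−18.30) = 6.40 − 3.71 = 2.69; fold change = 2^-2.69 = 0.155
qjcA has the largest |ΔΔCt| = 3.08.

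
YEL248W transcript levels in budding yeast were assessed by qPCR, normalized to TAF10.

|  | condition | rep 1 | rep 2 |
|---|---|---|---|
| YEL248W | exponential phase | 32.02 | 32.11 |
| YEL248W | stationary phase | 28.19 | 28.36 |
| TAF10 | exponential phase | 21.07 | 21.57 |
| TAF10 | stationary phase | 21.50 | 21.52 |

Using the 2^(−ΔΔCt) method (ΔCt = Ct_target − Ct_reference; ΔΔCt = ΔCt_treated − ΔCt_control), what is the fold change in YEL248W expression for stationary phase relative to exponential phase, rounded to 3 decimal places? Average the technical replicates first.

Mean Ct: YEL248W exponential phase 32.065; YEL248W stationary phase 28.275; TAF10 exponential phase 21.320; TAF10 stationary phase 21.510
ΔCt(exponential phase) = 32.065 − 21.320 = 10.745
ΔCt(stationary phase) = 28.275 − 21.510 = 6.765
ΔΔCt = 6.765 − 10.745 = -3.980
Fold change = 2^(−(-3.980)) = 2^3.980 = 15.7797

15.780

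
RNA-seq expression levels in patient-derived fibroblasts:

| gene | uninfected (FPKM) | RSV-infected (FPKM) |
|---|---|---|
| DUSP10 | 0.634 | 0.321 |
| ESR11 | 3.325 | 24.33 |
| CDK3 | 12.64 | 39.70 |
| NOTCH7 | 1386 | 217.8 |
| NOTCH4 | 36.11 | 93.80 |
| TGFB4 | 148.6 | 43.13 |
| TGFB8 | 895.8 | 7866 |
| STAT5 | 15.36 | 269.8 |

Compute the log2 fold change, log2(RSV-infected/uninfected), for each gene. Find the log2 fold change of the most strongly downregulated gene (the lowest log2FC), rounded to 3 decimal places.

-2.670

log2(0.321/0.634) = -0.982  (DUSP10)
log2(24.33/3.325) = 2.871  (ESR11)
log2(39.70/12.64) = 1.651  (CDK3)
log2(217.8/1386) = -2.670  (NOTCH7)
log2(93.80/36.11) = 1.377  (NOTCH4)
log2(43.13/148.6) = -1.785  (TGFB4)
log2(7866/895.8) = 3.134  (TGFB8)
log2(269.8/15.36) = 4.135  (STAT5)
NOTCH7 is most strongly downregulated.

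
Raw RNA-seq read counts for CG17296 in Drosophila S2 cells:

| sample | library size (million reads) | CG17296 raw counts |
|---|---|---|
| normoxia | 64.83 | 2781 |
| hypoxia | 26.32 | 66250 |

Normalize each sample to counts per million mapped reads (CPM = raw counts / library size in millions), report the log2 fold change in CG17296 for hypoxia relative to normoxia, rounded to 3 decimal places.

CPM(normoxia) = 2781 / 64.83 = 42.8968
CPM(hypoxia) = 66250 / 26.32 = 2517.0973
Fold change = 2517.0973 / 42.8968 = 58.67796
log2(58.67796) = 5.8747

5.875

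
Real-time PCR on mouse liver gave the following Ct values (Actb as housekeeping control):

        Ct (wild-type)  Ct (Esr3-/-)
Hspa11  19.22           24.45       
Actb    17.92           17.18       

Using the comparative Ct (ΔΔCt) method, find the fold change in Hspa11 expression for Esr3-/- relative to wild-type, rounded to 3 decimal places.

ΔCt(wild-type) = 19.220 − 17.920 = 1.300
ΔCt(Esr3-/-) = 24.450 − 17.180 = 7.270
ΔΔCt = 7.270 − 1.300 = 5.970
Fold change = 2^(−5.970) = 0.0160

0.016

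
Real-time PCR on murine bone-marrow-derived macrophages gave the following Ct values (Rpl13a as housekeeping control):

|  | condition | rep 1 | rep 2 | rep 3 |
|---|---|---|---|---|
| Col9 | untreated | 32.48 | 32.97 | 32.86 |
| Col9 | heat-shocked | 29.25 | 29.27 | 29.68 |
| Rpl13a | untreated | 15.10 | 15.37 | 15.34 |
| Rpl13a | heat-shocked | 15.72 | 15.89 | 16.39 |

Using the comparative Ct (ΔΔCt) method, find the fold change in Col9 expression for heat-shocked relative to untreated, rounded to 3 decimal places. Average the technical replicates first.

Mean Ct: Col9 untreated 32.770; Col9 heat-shocked 29.400; Rpl13a untreated 15.270; Rpl13a heat-shocked 16.000
ΔCt(untreated) = 32.770 − 15.270 = 17.500
ΔCt(heat-shocked) = 29.400 − 16.000 = 13.400
ΔΔCt = 13.400 − 17.500 = -4.100
Fold change = 2^(−(-4.100)) = 2^4.100 = 17.1484

17.148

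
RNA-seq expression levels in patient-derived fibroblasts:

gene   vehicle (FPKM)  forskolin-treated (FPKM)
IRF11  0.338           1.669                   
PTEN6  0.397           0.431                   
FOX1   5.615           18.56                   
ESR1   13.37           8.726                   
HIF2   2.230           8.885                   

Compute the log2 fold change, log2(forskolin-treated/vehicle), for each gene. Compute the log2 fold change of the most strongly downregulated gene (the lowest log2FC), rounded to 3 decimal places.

-0.616

log2(1.669/0.338) = 2.304  (IRF11)
log2(0.431/0.397) = 0.119  (PTEN6)
log2(18.56/5.615) = 1.725  (FOX1)
log2(8.726/13.37) = -0.616  (ESR1)
log2(8.885/2.230) = 1.994  (HIF2)
ESR1 is most strongly downregulated.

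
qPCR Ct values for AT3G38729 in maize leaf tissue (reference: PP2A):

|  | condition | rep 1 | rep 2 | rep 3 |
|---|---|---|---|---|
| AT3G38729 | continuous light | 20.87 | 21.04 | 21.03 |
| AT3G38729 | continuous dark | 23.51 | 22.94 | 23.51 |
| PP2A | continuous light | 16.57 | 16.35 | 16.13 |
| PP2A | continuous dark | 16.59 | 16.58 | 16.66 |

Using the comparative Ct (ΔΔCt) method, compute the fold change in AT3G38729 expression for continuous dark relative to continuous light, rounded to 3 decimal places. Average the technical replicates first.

Mean Ct: AT3G38729 continuous light 20.980; AT3G38729 continuous dark 23.320; PP2A continuous light 16.350; PP2A continuous dark 16.610
ΔCt(continuous light) = 20.980 − 16.350 = 4.630
ΔCt(continuous dark) = 23.320 − 16.610 = 6.710
ΔΔCt = 6.710 − 4.630 = 2.080
Fold change = 2^(−2.080) = 0.2365

0.237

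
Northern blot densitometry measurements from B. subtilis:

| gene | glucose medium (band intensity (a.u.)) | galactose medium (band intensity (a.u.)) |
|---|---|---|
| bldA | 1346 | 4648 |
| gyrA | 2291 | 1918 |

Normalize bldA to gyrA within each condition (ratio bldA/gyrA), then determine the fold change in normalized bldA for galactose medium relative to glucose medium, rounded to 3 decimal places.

bldA/gyrA (glucose medium) = 1346 / 2291 = 0.58752
bldA/gyrA (galactose medium) = 4648 / 1918 = 2.4234
Fold change = 2.4234 / 0.58752 = 4.1247

4.125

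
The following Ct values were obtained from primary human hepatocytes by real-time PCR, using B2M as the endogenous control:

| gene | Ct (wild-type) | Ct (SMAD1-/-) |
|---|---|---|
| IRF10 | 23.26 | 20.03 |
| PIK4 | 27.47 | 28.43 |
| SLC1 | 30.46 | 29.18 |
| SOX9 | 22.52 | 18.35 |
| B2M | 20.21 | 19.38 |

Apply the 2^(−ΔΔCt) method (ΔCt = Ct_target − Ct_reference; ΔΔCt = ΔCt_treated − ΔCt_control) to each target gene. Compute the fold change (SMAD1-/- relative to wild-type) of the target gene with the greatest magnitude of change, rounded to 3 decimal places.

10.126

IRF10: ΔΔCt = (20.03−19.38) − (23.26−20.21) = 0.65 − 3.05 = -2.40; fold change = 2^2.40 = 5.278
PIK4: ΔΔCt = (28.43−19.38) − (27.47−20.21) = 9.05 − 7.26 = 1.79; fold change = 2^-1.79 = 0.289
SLC1: ΔΔCt = (29.18−19.38) − (30.46−20.21) = 9.80 − 10.25 = -0.45; fold change = 2^0.45 = 1.366
SOX9: ΔΔCt = (18.35−19.38) − (22.52−20.21) = -1.03 − 2.31 = -3.34; fold change = 2^3.34 = 10.126
SOX9 has the largest |ΔΔCt| = 3.34.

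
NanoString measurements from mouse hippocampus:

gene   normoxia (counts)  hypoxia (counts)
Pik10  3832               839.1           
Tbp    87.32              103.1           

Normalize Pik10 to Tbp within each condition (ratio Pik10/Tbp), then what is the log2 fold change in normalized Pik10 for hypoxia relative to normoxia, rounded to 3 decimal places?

Pik10/Tbp (normoxia) = 3832 / 87.32 = 43.885
Pik10/Tbp (hypoxia) = 839.1 / 103.1 = 8.1387
Fold change = 8.1387 / 43.885 = 0.1855
log2(0.1855) = -2.4308

-2.431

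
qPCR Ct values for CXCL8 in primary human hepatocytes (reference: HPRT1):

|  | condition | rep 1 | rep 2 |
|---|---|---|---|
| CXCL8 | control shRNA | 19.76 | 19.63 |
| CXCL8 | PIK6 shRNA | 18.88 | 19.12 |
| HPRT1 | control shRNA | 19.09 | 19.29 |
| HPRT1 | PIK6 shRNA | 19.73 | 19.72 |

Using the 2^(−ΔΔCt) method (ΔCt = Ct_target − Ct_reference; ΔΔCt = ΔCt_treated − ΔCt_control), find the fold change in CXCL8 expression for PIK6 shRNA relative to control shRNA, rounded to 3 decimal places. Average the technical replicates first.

2.346

Mean Ct: CXCL8 control shRNA 19.695; CXCL8 PIK6 shRNA 19.000; HPRT1 control shRNA 19.190; HPRT1 PIK6 shRNA 19.725
ΔCt(control shRNA) = 19.695 − 19.190 = 0.505
ΔCt(PIK6 shRNA) = 19.000 − 19.725 = -0.725
ΔΔCt = -0.725 − 0.505 = -1.230
Fold change = 2^(−(-1.230)) = 2^1.230 = 2.3457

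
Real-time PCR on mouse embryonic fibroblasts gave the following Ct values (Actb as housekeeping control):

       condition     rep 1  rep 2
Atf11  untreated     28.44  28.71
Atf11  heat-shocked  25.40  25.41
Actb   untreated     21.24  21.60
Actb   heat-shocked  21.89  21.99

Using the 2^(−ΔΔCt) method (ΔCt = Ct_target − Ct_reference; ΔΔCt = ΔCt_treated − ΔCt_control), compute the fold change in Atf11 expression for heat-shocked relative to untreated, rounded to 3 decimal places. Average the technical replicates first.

12.906

Mean Ct: Atf11 untreated 28.575; Atf11 heat-shocked 25.405; Actb untreated 21.420; Actb heat-shocked 21.940
ΔCt(untreated) = 28.575 − 21.420 = 7.155
ΔCt(heat-shocked) = 25.405 − 21.940 = 3.465
ΔΔCt = 3.465 − 7.155 = -3.690
Fold change = 2^(−(-3.690)) = 2^3.690 = 12.9063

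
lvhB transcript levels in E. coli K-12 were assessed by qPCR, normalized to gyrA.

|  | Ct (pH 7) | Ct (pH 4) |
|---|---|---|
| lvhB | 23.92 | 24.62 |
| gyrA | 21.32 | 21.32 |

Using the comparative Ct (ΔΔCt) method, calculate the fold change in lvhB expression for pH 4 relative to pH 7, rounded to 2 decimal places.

0.62

ΔCt(pH 7) = 23.920 − 21.320 = 2.600
ΔCt(pH 4) = 24.620 − 21.320 = 3.300
ΔΔCt = 3.300 − 2.600 = 0.700
Fold change = 2^(−0.700) = 0.616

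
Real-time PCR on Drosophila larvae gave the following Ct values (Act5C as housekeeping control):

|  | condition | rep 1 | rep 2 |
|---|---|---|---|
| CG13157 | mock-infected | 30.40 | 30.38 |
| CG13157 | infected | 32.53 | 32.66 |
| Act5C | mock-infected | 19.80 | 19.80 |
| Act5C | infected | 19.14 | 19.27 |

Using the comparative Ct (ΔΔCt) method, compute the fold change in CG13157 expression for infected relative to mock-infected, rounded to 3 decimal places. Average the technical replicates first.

0.144

Mean Ct: CG13157 mock-infected 30.390; CG13157 infected 32.595; Act5C mock-infected 19.800; Act5C infected 19.205
ΔCt(mock-infected) = 30.390 − 19.800 = 10.590
ΔCt(infected) = 32.595 − 19.205 = 13.390
ΔΔCt = 13.390 − 10.590 = 2.800
Fold change = 2^(−2.800) = 0.1436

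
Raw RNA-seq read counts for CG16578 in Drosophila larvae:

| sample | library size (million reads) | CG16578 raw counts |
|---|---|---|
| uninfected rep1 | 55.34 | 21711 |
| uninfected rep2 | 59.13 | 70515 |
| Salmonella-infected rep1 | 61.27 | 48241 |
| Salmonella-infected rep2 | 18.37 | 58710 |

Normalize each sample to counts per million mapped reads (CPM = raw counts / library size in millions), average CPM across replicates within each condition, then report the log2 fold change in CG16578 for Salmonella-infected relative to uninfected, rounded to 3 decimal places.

1.330

CPM(uninfected rep1) = 21711 / 55.34 = 392.3202
CPM(uninfected rep2) = 70515 / 59.13 = 1192.5419
CPM(Salmonella-infected rep1) = 48241 / 61.27 = 787.3511
CPM(Salmonella-infected rep2) = 58710 / 18.37 = 3195.9717
mean CPM(uninfected) = 792.4310; mean CPM(Salmonella-infected) = 1991.6614
Fold change = 1991.6614 / 792.4310 = 2.51336
log2(2.51336) = 1.3296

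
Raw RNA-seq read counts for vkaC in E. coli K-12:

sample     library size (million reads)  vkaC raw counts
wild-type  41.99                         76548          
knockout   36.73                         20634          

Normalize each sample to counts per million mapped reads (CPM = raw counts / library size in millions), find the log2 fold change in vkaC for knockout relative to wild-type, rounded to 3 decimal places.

CPM(wild-type) = 76548 / 41.99 = 1823.0055
CPM(knockout) = 20634 / 36.73 = 561.7751
Fold change = 561.7751 / 1823.0055 = 0.30816
log2(0.30816) = -1.6983

-1.698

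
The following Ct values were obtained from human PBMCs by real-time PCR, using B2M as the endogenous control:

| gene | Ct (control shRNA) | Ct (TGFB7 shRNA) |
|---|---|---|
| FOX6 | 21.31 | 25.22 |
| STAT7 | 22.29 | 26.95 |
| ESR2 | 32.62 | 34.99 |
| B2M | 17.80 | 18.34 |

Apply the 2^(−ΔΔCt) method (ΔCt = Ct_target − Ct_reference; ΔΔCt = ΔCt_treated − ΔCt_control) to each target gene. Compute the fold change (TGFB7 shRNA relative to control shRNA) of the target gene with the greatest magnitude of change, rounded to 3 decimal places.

0.058

FOX6: ΔΔCt = (25.22−18.34) − (21.31−17.80) = 6.88 − 3.51 = 3.37; fold change = 2^-3.37 = 0.097
STAT7: ΔΔCt = (26.95−18.34) − (22.29−17.80) = 8.61 − 4.49 = 4.12; fold change = 2^-4.12 = 0.058
ESR2: ΔΔCt = (34.99−18.34) − (32.62−17.80) = 16.65 − 14.82 = 1.83; fold change = 2^-1.83 = 0.281
STAT7 has the largest |ΔΔCt| = 4.12.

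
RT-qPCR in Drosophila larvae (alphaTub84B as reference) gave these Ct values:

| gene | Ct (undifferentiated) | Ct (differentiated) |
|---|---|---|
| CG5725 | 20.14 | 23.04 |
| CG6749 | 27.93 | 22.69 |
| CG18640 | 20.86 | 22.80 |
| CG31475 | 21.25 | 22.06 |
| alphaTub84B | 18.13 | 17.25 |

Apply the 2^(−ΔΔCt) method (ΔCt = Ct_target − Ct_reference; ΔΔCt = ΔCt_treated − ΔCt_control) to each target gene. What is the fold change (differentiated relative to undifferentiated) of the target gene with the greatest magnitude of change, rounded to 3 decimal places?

CG5725: ΔΔCt = (23.04−17.25) − (20.14−18.13) = 5.79 − 2.01 = 3.78; fold change = 2^-3.78 = 0.073
CG6749: ΔΔCt = (22.69−17.25) − (27.93−18.13) = 5.44 − 9.80 = -4.36; fold change = 2^4.36 = 20.535
CG18640: ΔΔCt = (22.80−17.25) − (20.86−18.13) = 5.55 − 2.73 = 2.82; fold change = 2^-2.82 = 0.142
CG31475: ΔΔCt = (22.06−17.25) − (21.25−18.13) = 4.81 − 3.12 = 1.69; fold change = 2^-1.69 = 0.310
CG6749 has the largest |ΔΔCt| = 4.36.

20.535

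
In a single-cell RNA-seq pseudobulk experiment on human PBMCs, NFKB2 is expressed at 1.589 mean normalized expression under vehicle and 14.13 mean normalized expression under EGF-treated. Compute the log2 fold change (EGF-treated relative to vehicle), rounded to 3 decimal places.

3.153

Fold change = 14.13 / 1.589 = 8.8924
log2(8.8924) = 3.1526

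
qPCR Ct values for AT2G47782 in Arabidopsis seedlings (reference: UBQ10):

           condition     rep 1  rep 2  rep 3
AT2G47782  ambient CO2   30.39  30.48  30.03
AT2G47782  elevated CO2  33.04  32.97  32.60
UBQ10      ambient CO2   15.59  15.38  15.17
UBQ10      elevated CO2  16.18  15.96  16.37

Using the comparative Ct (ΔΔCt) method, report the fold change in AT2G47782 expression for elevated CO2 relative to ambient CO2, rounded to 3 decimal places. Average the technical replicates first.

0.291

Mean Ct: AT2G47782 ambient CO2 30.300; AT2G47782 elevated CO2 32.870; UBQ10 ambient CO2 15.380; UBQ10 elevated CO2 16.170
ΔCt(ambient CO2) = 30.300 − 15.380 = 14.920
ΔCt(elevated CO2) = 32.870 − 16.170 = 16.700
ΔΔCt = 16.700 − 14.920 = 1.780
Fold change = 2^(−1.780) = 0.2912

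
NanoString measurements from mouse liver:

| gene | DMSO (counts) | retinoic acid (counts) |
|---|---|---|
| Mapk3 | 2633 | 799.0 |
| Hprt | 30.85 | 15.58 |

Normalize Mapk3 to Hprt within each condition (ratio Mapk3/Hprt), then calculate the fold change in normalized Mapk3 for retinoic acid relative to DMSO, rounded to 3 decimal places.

Mapk3/Hprt (DMSO) = 2633 / 30.85 = 85.348
Mapk3/Hprt (retinoic acid) = 799.0 / 15.58 = 51.284
Fold change = 51.284 / 85.348 = 0.6009

0.601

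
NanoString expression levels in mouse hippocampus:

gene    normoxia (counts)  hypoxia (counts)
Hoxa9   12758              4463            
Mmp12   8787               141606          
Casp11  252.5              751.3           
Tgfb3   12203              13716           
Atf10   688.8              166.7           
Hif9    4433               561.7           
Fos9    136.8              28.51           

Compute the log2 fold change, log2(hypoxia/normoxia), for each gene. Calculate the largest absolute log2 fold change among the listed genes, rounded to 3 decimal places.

log2(4463/12758) = -1.515  (Hoxa9)
log2(141606/8787) = 4.010  (Mmp12)
log2(751.3/252.5) = 1.573  (Casp11)
log2(13716/12203) = 0.169  (Tgfb3)
log2(166.7/688.8) = -2.047  (Atf10)
log2(561.7/4433) = -2.980  (Hif9)
log2(28.51/136.8) = -2.263  (Fos9)
The largest magnitude belongs to Mmp12.

4.010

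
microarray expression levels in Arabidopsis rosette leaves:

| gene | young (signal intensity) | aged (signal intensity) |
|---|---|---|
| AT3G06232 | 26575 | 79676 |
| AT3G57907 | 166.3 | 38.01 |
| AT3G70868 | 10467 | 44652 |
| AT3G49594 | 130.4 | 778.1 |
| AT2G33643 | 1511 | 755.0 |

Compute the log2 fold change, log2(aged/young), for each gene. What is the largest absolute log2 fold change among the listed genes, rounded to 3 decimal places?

2.577

log2(79676/26575) = 1.584  (AT3G06232)
log2(38.01/166.3) = -2.129  (AT3G57907)
log2(44652/10467) = 2.093  (AT3G70868)
log2(778.1/130.4) = 2.577  (AT3G49594)
log2(755.0/1511) = -1.001  (AT2G33643)
The largest magnitude belongs to AT3G49594.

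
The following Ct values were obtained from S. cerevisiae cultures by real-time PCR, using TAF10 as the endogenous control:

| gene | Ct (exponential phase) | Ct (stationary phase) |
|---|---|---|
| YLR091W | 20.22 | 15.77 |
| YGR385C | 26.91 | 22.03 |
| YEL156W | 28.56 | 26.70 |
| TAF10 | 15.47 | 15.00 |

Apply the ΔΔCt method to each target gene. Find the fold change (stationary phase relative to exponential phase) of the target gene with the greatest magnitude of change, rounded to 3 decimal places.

21.259

YLR091W: ΔΔCt = (15.77−15.00) − (20.22−15.47) = 0.77 − 4.75 = -3.98; fold change = 2^3.98 = 15.780
YGR385C: ΔΔCt = (22.03−15.00) − (26.91−15.47) = 7.03 − 11.44 = -4.41; fold change = 2^4.41 = 21.259
YEL156W: ΔΔCt = (26.70−15.00) − (28.56−15.47) = 11.70 − 13.09 = -1.39; fold change = 2^1.39 = 2.621
YGR385C has the largest |ΔΔCt| = 4.41.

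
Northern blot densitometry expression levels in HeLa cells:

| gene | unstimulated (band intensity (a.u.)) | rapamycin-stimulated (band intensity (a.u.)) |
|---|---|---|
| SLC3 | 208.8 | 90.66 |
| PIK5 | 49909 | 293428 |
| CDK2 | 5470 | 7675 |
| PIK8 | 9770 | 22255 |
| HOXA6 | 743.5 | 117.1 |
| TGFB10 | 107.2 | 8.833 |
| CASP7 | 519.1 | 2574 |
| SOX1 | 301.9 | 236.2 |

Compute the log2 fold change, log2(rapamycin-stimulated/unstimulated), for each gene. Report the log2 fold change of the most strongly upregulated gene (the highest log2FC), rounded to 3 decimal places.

2.556

log2(90.66/208.8) = -1.204  (SLC3)
log2(293428/49909) = 2.556  (PIK5)
log2(7675/5470) = 0.489  (CDK2)
log2(22255/9770) = 1.188  (PIK8)
log2(117.1/743.5) = -2.667  (HOXA6)
log2(8.833/107.2) = -3.601  (TGFB10)
log2(2574/519.1) = 2.310  (CASP7)
log2(236.2/301.9) = -0.354  (SOX1)
PIK5 is most strongly upregulated.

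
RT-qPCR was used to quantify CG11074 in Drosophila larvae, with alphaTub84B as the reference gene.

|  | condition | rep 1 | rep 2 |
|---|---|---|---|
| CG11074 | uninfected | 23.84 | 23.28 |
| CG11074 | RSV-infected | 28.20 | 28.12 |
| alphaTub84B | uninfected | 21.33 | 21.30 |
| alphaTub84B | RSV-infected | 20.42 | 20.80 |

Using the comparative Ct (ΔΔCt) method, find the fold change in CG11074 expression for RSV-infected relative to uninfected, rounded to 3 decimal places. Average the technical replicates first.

0.025

Mean Ct: CG11074 uninfected 23.560; CG11074 RSV-infected 28.160; alphaTub84B uninfected 21.315; alphaTub84B RSV-infected 20.610
ΔCt(uninfected) = 23.560 − 21.315 = 2.245
ΔCt(RSV-infected) = 28.160 − 20.610 = 7.550
ΔΔCt = 7.550 − 2.245 = 5.305
Fold change = 2^(−5.305) = 0.0253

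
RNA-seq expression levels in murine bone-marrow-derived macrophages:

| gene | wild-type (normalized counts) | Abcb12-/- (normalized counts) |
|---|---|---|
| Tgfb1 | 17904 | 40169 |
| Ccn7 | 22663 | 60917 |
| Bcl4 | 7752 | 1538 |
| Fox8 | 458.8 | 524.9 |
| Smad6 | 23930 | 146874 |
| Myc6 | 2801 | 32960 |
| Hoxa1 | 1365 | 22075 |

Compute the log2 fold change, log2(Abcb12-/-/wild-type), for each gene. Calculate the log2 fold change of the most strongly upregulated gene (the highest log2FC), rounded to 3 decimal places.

log2(40169/17904) = 1.166  (Tgfb1)
log2(60917/22663) = 1.427  (Ccn7)
log2(1538/7752) = -2.334  (Bcl4)
log2(524.9/458.8) = 0.194  (Fox8)
log2(146874/23930) = 2.618  (Smad6)
log2(32960/2801) = 3.557  (Myc6)
log2(22075/1365) = 4.015  (Hoxa1)
Hoxa1 is most strongly upregulated.

4.015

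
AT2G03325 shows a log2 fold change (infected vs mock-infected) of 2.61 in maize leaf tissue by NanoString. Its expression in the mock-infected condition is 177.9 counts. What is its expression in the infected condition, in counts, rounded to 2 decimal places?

Fold change = 2^(2.61) = 6.1050
infected expression = 177.9 × 6.1050 = 1086.09

1086.09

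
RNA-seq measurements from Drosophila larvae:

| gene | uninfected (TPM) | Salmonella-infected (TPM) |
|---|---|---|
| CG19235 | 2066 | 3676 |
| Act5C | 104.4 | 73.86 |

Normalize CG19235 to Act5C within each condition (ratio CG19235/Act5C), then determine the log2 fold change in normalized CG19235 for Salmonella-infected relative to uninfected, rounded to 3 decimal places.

CG19235/Act5C (uninfected) = 2066 / 104.4 = 19.789
CG19235/Act5C (Salmonella-infected) = 3676 / 73.86 = 49.77
Fold change = 49.77 / 19.789 = 2.5150
log2(2.5150) = 1.3306

1.331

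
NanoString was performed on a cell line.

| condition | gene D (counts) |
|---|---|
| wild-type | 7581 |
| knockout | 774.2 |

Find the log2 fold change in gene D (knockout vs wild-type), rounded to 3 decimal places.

Fold change = 774.2 / 7581 = 0.1021
log2(0.1021) = -3.2916

-3.292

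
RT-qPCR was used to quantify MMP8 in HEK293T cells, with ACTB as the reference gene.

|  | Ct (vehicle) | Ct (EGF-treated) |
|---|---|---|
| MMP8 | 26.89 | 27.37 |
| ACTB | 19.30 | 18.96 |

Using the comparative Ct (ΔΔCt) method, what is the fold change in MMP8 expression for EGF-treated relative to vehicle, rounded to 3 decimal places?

0.566

ΔCt(vehicle) = 26.890 − 19.300 = 7.590
ΔCt(EGF-treated) = 27.370 − 18.960 = 8.410
ΔΔCt = 8.410 − 7.590 = 0.820
Fold change = 2^(−0.820) = 0.5664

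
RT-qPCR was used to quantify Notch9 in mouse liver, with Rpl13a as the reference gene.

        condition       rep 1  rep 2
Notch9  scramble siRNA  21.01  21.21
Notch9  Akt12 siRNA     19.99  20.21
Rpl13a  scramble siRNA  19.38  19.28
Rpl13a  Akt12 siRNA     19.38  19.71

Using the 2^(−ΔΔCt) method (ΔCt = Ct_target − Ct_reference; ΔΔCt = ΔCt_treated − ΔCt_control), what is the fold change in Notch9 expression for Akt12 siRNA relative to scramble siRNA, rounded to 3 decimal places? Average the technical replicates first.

2.338

Mean Ct: Notch9 scramble siRNA 21.110; Notch9 Akt12 siRNA 20.100; Rpl13a scramble siRNA 19.330; Rpl13a Akt12 siRNA 19.545
ΔCt(scramble siRNA) = 21.110 − 19.330 = 1.780
ΔCt(Akt12 siRNA) = 20.100 − 19.545 = 0.555
ΔΔCt = 0.555 − 1.780 = -1.225
Fold change = 2^(−(-1.225)) = 2^1.225 = 2.3376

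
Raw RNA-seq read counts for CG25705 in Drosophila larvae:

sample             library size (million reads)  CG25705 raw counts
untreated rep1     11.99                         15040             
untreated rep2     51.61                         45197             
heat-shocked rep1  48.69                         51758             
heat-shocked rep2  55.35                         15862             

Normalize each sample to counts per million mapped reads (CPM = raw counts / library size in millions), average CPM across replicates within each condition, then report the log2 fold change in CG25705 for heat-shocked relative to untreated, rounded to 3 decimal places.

-0.658

CPM(untreated rep1) = 15040 / 11.99 = 1254.3786
CPM(untreated rep2) = 45197 / 51.61 = 875.7411
CPM(heat-shocked rep1) = 51758 / 48.69 = 1063.0109
CPM(heat-shocked rep2) = 15862 / 55.35 = 286.5763
mean CPM(untreated) = 1065.0599; mean CPM(heat-shocked) = 674.7936
Fold change = 674.7936 / 1065.0599 = 0.63357
log2(0.63357) = -0.6584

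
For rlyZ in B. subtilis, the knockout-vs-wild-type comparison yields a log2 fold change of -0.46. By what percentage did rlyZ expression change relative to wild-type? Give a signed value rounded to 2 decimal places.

-27.30%

Fold change = 2^(-0.46) = 0.7270
Percent change = (FC − 1) × 100% = (0.7270 − 1) × 100 = -27.30%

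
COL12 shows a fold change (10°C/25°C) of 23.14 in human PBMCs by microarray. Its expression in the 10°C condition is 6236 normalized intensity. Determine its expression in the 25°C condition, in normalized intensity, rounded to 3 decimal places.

25°C expression = 6236 / 23.14 = 269.490

269.490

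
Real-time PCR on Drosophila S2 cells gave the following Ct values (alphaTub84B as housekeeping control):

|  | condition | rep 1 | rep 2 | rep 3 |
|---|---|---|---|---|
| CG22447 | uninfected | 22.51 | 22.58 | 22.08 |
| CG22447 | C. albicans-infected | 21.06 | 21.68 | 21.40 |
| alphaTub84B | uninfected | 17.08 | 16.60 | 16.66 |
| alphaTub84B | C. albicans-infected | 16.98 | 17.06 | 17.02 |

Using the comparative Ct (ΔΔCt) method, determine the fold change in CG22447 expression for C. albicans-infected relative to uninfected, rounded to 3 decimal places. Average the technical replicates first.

Mean Ct: CG22447 uninfected 22.390; CG22447 C. albicans-infected 21.380; alphaTub84B uninfected 16.780; alphaTub84B C. albicans-infected 17.020
ΔCt(uninfected) = 22.390 − 16.780 = 5.610
ΔCt(C. albicans-infected) = 21.380 − 17.020 = 4.360
ΔΔCt = 4.360 − 5.610 = -1.250
Fold change = 2^(−(-1.250)) = 2^1.250 = 2.3784

2.378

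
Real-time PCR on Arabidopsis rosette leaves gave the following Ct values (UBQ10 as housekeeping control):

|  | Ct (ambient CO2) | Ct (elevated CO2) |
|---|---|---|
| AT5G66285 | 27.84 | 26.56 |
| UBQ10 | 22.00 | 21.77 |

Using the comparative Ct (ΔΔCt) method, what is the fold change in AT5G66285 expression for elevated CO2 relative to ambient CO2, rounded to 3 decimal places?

2.071

ΔCt(ambient CO2) = 27.840 − 22.000 = 5.840
ΔCt(elevated CO2) = 26.560 − 21.770 = 4.790
ΔΔCt = 4.790 − 5.840 = -1.050
Fold change = 2^(−(-1.050)) = 2^1.050 = 2.0705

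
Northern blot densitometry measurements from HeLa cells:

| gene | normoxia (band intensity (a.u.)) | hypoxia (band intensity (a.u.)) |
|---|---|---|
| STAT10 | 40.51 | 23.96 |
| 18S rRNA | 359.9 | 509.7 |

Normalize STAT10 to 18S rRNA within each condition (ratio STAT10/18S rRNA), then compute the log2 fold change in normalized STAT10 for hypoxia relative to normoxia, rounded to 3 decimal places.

STAT10/18S rRNA (normoxia) = 40.51 / 359.9 = 0.11256
STAT10/18S rRNA (hypoxia) = 23.96 / 509.7 = 0.047008
Fold change = 0.047008 / 0.11256 = 0.4176
log2(0.4176) = -1.2597

-1.260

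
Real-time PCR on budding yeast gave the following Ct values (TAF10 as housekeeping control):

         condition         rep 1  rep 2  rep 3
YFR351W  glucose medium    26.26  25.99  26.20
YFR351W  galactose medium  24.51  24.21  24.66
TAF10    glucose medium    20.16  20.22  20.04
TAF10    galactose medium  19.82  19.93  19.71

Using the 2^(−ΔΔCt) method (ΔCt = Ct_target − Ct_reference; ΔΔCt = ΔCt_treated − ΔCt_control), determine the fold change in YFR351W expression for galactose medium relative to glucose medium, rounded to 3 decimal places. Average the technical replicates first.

Mean Ct: YFR351W glucose medium 26.150; YFR351W galactose medium 24.460; TAF10 glucose medium 20.140; TAF10 galactose medium 19.820
ΔCt(glucose medium) = 26.150 − 20.140 = 6.010
ΔCt(galactose medium) = 24.460 − 19.820 = 4.640
ΔΔCt = 4.640 − 6.010 = -1.370
Fold change = 2^(−(-1.370)) = 2^1.370 = 2.5847

2.585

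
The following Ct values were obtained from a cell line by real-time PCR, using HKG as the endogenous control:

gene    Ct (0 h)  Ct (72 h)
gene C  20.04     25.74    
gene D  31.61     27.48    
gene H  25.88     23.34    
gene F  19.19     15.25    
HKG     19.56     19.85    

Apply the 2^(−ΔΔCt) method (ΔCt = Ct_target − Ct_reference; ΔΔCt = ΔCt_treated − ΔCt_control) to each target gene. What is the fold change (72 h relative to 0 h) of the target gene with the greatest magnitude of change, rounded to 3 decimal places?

gene C: ΔΔCt = (25.74−19.85) − (20.04−19.56) = 5.89 − 0.48 = 5.41; fold change = 2^-5.41 = 0.024
gene D: ΔΔCt = (27.48−19.85) − (31.61−19.56) = 7.63 − 12.05 = -4.42; fold change = 2^4.42 = 21.407
gene H: ΔΔCt = (23.34−19.85) − (25.88−19.56) = 3.49 − 6.32 = -2.83; fold change = 2^2.83 = 7.111
gene F: ΔΔCt = (15.25−19.85) − (19.19−19.56) = -4.60 − (-0.37) = -4.23; fold change = 2^4.23 = 18.765
gene C has the largest |ΔΔCt| = 5.41.

0.024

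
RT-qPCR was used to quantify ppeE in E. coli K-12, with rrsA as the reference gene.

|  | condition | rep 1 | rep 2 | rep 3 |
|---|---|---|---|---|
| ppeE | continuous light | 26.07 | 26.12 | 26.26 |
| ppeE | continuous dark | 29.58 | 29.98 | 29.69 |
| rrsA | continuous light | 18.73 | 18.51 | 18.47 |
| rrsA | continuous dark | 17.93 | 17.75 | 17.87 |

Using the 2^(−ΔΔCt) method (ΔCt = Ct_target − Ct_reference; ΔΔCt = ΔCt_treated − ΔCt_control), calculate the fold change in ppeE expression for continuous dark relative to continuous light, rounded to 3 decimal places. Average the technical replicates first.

Mean Ct: ppeE continuous light 26.150; ppeE continuous dark 29.750; rrsA continuous light 18.570; rrsA continuous dark 17.850
ΔCt(continuous light) = 26.150 − 18.570 = 7.580
ΔCt(continuous dark) = 29.750 − 17.850 = 11.900
ΔΔCt = 11.900 − 7.580 = 4.320
Fold change = 2^(−4.320) = 0.0501

0.050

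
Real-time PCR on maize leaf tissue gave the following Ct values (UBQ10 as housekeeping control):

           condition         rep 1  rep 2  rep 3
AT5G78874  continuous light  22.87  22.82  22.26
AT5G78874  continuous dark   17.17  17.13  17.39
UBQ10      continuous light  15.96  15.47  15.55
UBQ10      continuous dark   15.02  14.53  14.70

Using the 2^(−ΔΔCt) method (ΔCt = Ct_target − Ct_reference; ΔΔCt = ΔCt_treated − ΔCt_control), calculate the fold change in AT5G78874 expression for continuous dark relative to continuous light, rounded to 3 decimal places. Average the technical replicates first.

22.785

Mean Ct: AT5G78874 continuous light 22.650; AT5G78874 continuous dark 17.230; UBQ10 continuous light 15.660; UBQ10 continuous dark 14.750
ΔCt(continuous light) = 22.650 − 15.660 = 6.990
ΔCt(continuous dark) = 17.230 − 14.750 = 2.480
ΔΔCt = 2.480 − 6.990 = -4.510
Fold change = 2^(−(-4.510)) = 2^4.510 = 22.7848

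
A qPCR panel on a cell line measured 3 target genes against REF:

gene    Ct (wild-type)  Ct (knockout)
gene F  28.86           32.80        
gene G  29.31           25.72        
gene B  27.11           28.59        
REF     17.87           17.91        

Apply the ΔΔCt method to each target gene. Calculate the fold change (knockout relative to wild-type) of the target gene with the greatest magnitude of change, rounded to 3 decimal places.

gene F: ΔΔCt = (32.80−17.91) − (28.86−17.87) = 14.89 − 10.99 = 3.90; fold change = 2^-3.90 = 0.067
gene G: ΔΔCt = (25.72−17.91) − (29.31−17.87) = 7.81 − 11.44 = -3.63; fold change = 2^3.63 = 12.381
gene B: ΔΔCt = (28.59−17.91) − (27.11−17.87) = 10.68 − 9.24 = 1.44; fold change = 2^-1.44 = 0.369
gene F has the largest |ΔΔCt| = 3.90.

0.067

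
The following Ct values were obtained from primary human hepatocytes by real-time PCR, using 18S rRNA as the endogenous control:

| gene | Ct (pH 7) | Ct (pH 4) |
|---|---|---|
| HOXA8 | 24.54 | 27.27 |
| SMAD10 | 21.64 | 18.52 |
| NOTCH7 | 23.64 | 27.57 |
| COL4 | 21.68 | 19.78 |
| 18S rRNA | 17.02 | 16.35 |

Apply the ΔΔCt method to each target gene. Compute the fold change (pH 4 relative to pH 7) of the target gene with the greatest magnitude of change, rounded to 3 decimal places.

0.041

HOXA8: ΔΔCt = (27.27−16.35) − (24.54−17.02) = 10.92 − 7.52 = 3.40; fold change = 2^-3.40 = 0.095
SMAD10: ΔΔCt = (18.52−16.35) − (21.64−17.02) = 2.17 − 4.62 = -2.45; fold change = 2^2.45 = 5.464
NOTCH7: ΔΔCt = (27.57−16.35) − (23.64−17.02) = 11.22 − 6.62 = 4.60; fold change = 2^-4.60 = 0.041
COL4: ΔΔCt = (19.78−16.35) − (21.68−17.02) = 3.43 − 4.66 = -1.23; fold change = 2^1.23 = 2.346
NOTCH7 has the largest |ΔΔCt| = 4.60.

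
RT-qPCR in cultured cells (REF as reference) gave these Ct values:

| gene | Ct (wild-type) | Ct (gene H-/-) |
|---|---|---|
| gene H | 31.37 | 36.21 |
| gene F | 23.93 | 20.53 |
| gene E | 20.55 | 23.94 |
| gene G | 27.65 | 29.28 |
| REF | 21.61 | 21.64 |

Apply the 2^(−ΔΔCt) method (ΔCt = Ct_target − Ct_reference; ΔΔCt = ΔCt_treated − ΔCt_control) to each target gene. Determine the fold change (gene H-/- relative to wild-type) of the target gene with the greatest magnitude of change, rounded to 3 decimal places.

0.036

gene H: ΔΔCt = (36.21−21.64) − (31.37−21.61) = 14.57 − 9.76 = 4.81; fold change = 2^-4.81 = 0.036
gene F: ΔΔCt = (20.53−21.64) − (23.93−21.61) = -1.11 − 2.32 = -3.43; fold change = 2^3.43 = 10.778
gene E: ΔΔCt = (23.94−21.64) − (20.55−21.61) = 2.30 − (-1.06) = 3.36; fold change = 2^-3.36 = 0.097
gene G: ΔΔCt = (29.28−21.64) − (27.65−21.61) = 7.64 − 6.04 = 1.60; fold change = 2^-1.60 = 0.330
gene H has the largest |ΔΔCt| = 4.81.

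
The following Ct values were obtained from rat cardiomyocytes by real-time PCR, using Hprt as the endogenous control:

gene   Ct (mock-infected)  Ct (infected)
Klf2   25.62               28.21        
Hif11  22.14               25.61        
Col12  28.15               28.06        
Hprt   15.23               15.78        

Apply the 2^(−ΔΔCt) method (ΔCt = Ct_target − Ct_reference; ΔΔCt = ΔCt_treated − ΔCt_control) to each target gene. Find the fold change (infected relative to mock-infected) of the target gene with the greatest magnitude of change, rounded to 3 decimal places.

0.132

Klf2: ΔΔCt = (28.21−15.78) − (25.62−15.23) = 12.43 − 10.39 = 2.04; fold change = 2^-2.04 = 0.243
Hif11: ΔΔCt = (25.61−15.78) − (22.14−15.23) = 9.83 − 6.91 = 2.92; fold change = 2^-2.92 = 0.132
Col12: ΔΔCt = (28.06−15.78) − (28.15−15.23) = 12.28 − 12.92 = -0.64; fold change = 2^0.64 = 1.558
Hif11 has the largest |ΔΔCt| = 2.92.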